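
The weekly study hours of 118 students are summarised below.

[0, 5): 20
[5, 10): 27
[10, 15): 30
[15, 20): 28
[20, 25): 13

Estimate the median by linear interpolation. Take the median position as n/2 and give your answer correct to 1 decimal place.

12.0

Cumulative frequencies: 20, 47, 77, 105, 118
n = 118; position = n/2 = 59.
This falls in the class [10, 15): L = 10, F = 47, f = 30, h = 5.
Median ≈ 10 + ((59 − 47) / 30) × 5 = 12.0000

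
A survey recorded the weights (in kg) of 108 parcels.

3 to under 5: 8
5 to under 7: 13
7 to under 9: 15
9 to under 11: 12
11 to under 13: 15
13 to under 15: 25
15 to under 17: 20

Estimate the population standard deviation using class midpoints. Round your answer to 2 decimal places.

Midpoints: 4, 6, 8, 10, 12, 14, 16
n = 108, Σfm = 1200, mean = 11.1111
Σfm² = 14936
Σf(m − x̄)² = Σfm² − (Σfm)²/n = 14936 − 1200²/108 = 1602.6667
Population variance = 1602.6667 / 108 = 14.8395
Standard deviation = √14.8395 = 3.8522

3.85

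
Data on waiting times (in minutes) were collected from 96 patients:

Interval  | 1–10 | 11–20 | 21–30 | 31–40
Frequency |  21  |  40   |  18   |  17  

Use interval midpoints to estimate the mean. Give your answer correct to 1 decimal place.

18.7

Midpoints: 5.5, 15.5, 25.5, 35.5
Σfm = 21×5.5 + 40×15.5 + 18×25.5 + 17×35.5 = 1798
n = Σf = 96
Mean = 1798 / 96 = 18.7292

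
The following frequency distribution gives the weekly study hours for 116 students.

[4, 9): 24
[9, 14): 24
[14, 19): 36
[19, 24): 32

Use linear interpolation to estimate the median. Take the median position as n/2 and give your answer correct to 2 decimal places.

Cumulative frequencies: 24, 48, 84, 116
n = 116; position = n/2 = 58.
This falls in the class [14, 19): L = 14, F = 48, f = 36, h = 5.
Median ≈ 14 + ((58 − 48) / 36) × 5 = 15.3889

15.39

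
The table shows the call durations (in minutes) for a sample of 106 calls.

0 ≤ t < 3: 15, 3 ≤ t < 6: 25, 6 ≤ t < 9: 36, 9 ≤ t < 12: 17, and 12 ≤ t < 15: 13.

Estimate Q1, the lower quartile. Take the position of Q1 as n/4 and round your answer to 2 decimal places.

4.38

Cumulative frequencies: 15, 40, 76, 93, 106
n = 106; position = n/4 = 26.5.
This falls in the class 3 ≤ t < 6: L = 3, F = 15, f = 25, h = 3.
Lower quartile ≈ 3 + ((26.5 − 15) / 25) × 3 = 4.3800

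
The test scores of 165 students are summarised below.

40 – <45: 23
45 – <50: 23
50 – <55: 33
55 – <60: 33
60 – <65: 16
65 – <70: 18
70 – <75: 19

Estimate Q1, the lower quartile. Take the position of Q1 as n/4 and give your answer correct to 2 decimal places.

48.97

Cumulative frequencies: 23, 46, 79, 112, 128, 146, 165
n = 165; position = n/4 = 41.25.
This falls in the class 45 – <50: L = 45, F = 23, f = 23, h = 5.
Lower quartile ≈ 45 + ((41.25 − 23) / 23) × 5 = 48.9674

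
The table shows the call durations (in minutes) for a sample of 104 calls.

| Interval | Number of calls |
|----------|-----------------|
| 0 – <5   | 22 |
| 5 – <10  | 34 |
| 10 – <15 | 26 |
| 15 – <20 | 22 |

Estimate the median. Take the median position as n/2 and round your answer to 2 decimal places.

9.41

Cumulative frequencies: 22, 56, 82, 104
n = 104; position = n/2 = 52.
This falls in the class 5 – <10: L = 5, F = 22, f = 34, h = 5.
Median ≈ 5 + ((52 − 22) / 34) × 5 = 9.4118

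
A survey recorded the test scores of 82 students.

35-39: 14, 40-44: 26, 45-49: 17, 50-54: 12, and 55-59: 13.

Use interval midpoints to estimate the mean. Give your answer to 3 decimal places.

Midpoints: 37, 42, 47, 52, 57
Σfm = 14×37 + 26×42 + 17×47 + 12×52 + 13×57 = 3774
n = Σf = 82
Mean = 3774 / 82 = 46.0244

46.024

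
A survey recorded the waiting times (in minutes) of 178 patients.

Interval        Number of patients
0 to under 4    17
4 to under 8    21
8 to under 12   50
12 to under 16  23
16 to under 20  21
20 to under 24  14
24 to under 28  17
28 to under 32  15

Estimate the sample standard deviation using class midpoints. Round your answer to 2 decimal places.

8.26

Midpoints: 2, 6, 10, 14, 18, 22, 26, 30
n = 178, Σfm = 2560, mean = 14.3820
Σfm² = 48904
Σf(m − x̄)² = Σfm² − (Σfm)²/n = 48904 − 2560²/178 = 12086.0225
Sample variance = 12086.0225 / 177 = 68.2826
Standard deviation = √68.2826 = 8.2633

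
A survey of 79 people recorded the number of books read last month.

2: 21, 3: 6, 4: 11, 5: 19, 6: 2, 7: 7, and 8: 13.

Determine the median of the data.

Cumulative frequencies: 21, 27, 38, 57, 59, 66, 79
n = 79, so the median is the value in position (n+1)/2 = 40.
Position 40 falls at value 5.

5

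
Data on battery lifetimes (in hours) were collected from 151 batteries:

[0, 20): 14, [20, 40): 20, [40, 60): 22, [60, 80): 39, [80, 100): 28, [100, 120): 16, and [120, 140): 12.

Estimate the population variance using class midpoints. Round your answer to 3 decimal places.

Midpoints: 10, 30, 50, 70, 90, 110, 130
n = 151, Σfm = 10410, mean = 68.9404
Σfm² = 888700
Σf(m − x̄)² = Σfm² − (Σfm)²/n = 888700 − 10410²/151 = 171030.4636
Population variance = 171030.4636 / 151 = 1132.6521

1132.652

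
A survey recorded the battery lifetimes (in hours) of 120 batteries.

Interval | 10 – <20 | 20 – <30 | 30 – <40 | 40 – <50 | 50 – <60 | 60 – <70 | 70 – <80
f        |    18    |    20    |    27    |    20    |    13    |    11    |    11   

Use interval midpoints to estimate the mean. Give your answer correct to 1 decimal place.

Midpoints: 15, 25, 35, 45, 55, 65, 75
Σfm = 18×15 + 20×25 + 27×35 + 20×45 + 13×55 + 11×65 + 11×75 = 4870
n = Σf = 120
Mean = 4870 / 120 = 40.5833

40.6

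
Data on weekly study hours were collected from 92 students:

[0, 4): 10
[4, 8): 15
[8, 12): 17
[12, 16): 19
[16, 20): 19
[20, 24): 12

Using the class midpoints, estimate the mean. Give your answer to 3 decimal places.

12.522

Midpoints: 2, 6, 10, 14, 18, 22
Σfm = 10×2 + 15×6 + 17×10 + 19×14 + 19×18 + 12×22 = 1152
n = Σf = 92
Mean = 1152 / 92 = 12.5217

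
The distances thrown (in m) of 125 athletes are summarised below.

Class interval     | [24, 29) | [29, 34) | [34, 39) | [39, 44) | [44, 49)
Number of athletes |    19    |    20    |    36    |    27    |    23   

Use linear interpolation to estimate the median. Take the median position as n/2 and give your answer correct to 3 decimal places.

37.264

Cumulative frequencies: 19, 39, 75, 102, 125
n = 125; position = n/2 = 62.5.
This falls in the class [34, 39): L = 34, F = 39, f = 36, h = 5.
Median ≈ 34 + ((62.5 − 39) / 36) × 5 = 37.2639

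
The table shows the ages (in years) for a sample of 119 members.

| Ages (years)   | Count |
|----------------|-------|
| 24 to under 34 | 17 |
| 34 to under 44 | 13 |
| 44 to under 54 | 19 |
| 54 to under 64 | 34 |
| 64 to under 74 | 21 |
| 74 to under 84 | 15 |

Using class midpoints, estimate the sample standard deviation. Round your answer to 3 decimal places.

Midpoints: 29, 39, 49, 59, 69, 79
n = 119, Σfm = 6571, mean = 55.2185
Σfm² = 391639
Σf(m − x̄)² = Σfm² − (Σfm)²/n = 391639 − 6571²/119 = 28798.3193
Sample variance = 28798.3193 / 118 = 244.0536
Standard deviation = √244.0536 = 15.6222

15.622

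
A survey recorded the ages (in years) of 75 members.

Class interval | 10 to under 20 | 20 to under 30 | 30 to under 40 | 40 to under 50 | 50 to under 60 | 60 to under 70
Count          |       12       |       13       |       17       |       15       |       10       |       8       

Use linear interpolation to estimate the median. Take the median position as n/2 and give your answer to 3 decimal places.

37.353

Cumulative frequencies: 12, 25, 42, 57, 67, 75
n = 75; position = n/2 = 37.5.
This falls in the class 30 to under 40: L = 30, F = 25, f = 17, h = 10.
Median ≈ 30 + ((37.5 − 25) / 17) × 10 = 37.3529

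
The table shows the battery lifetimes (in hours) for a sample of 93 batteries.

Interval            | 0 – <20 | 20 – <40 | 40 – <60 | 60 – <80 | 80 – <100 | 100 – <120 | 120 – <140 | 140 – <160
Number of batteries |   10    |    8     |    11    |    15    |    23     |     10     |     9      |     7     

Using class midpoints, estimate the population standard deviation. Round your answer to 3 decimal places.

39.942

Midpoints: 10, 30, 50, 70, 90, 110, 130, 150
n = 93, Σfm = 7330, mean = 78.8172
Σfm² = 726100
Σf(m − x̄)² = Σfm² − (Σfm)²/n = 726100 − 7330²/93 = 148369.8925
Population variance = 148369.8925 / 93 = 1595.3752
Standard deviation = √1595.3752 = 39.9421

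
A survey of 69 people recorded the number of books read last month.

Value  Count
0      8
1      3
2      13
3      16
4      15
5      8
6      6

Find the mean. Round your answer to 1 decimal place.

Values: 0, 1, 2, 3, 4, 5, 6
Σfx = 8×0 + 3×1 + 13×2 + 16×3 + 15×4 + 8×5 + 6×6 = 213
n = Σf = 69
Mean = 213 / 69 = 3.0870

3.1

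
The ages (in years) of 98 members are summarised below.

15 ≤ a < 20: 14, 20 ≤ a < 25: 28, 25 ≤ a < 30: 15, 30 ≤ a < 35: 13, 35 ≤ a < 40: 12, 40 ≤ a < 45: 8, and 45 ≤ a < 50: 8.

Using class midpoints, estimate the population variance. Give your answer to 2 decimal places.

Midpoints: 17.5, 22.5, 27.5, 32.5, 37.5, 42.5, 47.5
n = 98, Σfm = 2880, mean = 29.3878
Σfm² = 92912.5
Σf(m − x̄)² = Σfm² − (Σfm)²/n = 92912.5 − 2880²/98 = 8275.7653
Population variance = 8275.7653 / 98 = 84.4466

84.45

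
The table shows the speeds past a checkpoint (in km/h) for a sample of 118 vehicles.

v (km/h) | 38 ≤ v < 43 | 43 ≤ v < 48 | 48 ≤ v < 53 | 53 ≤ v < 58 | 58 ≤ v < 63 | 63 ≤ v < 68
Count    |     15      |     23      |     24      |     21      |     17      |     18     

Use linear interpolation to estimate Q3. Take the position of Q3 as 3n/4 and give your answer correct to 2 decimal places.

Cumulative frequencies: 15, 38, 62, 83, 100, 118
n = 118; position = 3n/4 = 88.5.
This falls in the class 58 ≤ v < 63: L = 58, F = 83, f = 17, h = 5.
Upper quartile ≈ 58 + ((88.5 − 83) / 17) × 5 = 59.6176

59.62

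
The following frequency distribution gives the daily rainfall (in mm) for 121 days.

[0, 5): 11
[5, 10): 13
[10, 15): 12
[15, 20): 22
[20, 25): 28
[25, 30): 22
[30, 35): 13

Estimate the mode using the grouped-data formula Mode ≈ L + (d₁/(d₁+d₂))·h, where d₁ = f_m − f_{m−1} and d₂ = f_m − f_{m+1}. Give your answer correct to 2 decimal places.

22.50

Modal class: [20, 25) (highest frequency 28).
d₁ = 28 − 22 = 6, d₂ = 28 − 22 = 6
Mode ≈ 20 + (6/(6+6)) × 5 = 20 + 2.5000 = 22.5000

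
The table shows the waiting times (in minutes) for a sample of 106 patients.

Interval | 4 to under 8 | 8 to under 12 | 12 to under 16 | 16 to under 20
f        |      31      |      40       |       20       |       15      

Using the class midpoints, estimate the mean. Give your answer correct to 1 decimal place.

Midpoints: 6, 10, 14, 18
Σfm = 31×6 + 40×10 + 20×14 + 15×18 = 1136
n = Σf = 106
Mean = 1136 / 106 = 10.7170

10.7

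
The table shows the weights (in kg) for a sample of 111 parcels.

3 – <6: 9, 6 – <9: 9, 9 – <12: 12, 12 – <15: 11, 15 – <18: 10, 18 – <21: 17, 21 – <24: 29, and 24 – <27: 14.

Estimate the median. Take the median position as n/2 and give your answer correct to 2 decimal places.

Cumulative frequencies: 9, 18, 30, 41, 51, 68, 97, 111
n = 111; position = n/2 = 55.5.
This falls in the class 18 – <21: L = 18, F = 51, f = 17, h = 3.
Median ≈ 18 + ((55.5 − 51) / 17) × 3 = 18.7941

18.79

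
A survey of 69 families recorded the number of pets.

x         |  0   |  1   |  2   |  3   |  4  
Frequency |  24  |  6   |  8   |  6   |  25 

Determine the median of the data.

2

Cumulative frequencies: 24, 30, 38, 44, 69
n = 69, so the median is the value in position (n+1)/2 = 35.
Position 35 falls at value 2.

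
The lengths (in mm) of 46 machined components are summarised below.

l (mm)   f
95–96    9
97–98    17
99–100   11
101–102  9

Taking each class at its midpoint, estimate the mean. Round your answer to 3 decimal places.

98.370

Midpoints: 95.5, 97.5, 99.5, 101.5
Σfm = 9×95.5 + 17×97.5 + 11×99.5 + 9×101.5 = 4525
n = Σf = 46
Mean = 4525 / 46 = 98.3696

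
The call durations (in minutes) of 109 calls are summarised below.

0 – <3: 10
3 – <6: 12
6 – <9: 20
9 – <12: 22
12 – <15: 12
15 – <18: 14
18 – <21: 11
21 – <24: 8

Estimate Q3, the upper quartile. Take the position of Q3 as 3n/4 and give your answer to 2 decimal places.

Cumulative frequencies: 10, 22, 42, 64, 76, 90, 101, 109
n = 109; position = 3n/4 = 81.75.
This falls in the class 15 – <18: L = 15, F = 76, f = 14, h = 3.
Upper quartile ≈ 15 + ((81.75 − 76) / 14) × 3 = 16.2321

16.23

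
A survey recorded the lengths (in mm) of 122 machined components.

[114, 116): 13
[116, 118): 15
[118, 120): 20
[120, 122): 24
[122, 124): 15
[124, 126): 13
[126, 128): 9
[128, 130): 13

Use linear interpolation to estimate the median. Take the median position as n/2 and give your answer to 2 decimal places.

Cumulative frequencies: 13, 28, 48, 72, 87, 100, 109, 122
n = 122; position = n/2 = 61.
This falls in the class [120, 122): L = 120, F = 48, f = 24, h = 2.
Median ≈ 120 + ((61 − 48) / 24) × 2 = 121.0833

121.08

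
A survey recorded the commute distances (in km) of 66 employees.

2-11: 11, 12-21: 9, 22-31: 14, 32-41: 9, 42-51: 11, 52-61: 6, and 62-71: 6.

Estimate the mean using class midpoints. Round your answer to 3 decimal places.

Midpoints: 6.5, 16.5, 26.5, 36.5, 46.5, 56.5, 66.5
Σfm = 11×6.5 + 9×16.5 + 14×26.5 + 9×36.5 + 11×46.5 + 6×56.5 + 6×66.5 = 2169
n = Σf = 66
Mean = 2169 / 66 = 32.8636

32.864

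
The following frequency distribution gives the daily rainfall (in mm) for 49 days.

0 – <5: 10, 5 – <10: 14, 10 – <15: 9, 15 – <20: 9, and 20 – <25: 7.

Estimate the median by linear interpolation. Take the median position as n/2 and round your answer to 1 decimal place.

Cumulative frequencies: 10, 24, 33, 42, 49
n = 49; position = n/2 = 24.5.
This falls in the class 10 – <15: L = 10, F = 24, f = 9, h = 5.
Median ≈ 10 + ((24.5 − 24) / 9) × 5 = 10.2778

10.3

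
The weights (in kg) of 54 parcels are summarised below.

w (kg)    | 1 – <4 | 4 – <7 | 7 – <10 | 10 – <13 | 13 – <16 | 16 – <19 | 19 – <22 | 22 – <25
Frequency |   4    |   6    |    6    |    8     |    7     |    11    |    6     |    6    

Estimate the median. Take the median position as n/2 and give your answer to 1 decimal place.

14.3

Cumulative frequencies: 4, 10, 16, 24, 31, 42, 48, 54
n = 54; position = n/2 = 27.
This falls in the class 13 – <16: L = 13, F = 24, f = 7, h = 3.
Median ≈ 13 + ((27 − 24) / 7) × 3 = 14.2857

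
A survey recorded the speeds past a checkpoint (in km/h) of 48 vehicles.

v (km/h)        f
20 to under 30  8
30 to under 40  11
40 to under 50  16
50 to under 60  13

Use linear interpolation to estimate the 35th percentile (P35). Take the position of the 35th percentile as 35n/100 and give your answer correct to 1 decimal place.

Cumulative frequencies: 8, 19, 35, 48
n = 48; position = 35n/100 = 16.8.
This falls in the class 30 to under 40: L = 30, F = 8, f = 11, h = 10.
35th percentile ≈ 30 + ((16.8 − 8) / 11) × 10 = 38.0000

38.0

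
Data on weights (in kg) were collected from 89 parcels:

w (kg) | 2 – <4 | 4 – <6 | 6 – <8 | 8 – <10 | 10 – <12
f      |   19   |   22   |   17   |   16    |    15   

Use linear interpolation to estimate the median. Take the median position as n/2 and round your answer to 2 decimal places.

6.41

Cumulative frequencies: 19, 41, 58, 74, 89
n = 89; position = n/2 = 44.5.
This falls in the class 6 – <8: L = 6, F = 41, f = 17, h = 2.
Median ≈ 6 + ((44.5 − 41) / 17) × 2 = 6.4118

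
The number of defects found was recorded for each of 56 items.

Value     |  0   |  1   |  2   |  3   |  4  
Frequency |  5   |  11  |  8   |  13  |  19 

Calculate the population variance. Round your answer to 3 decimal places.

Values: 0, 1, 2, 3, 4
n = 56, Σfx = 142, mean = 2.5357
Σfx² = 464
Σf(x − x̄)² = Σfx² − (Σfx)²/n = 464 − 142²/56 = 103.9286
Population variance = 103.9286 / 56 = 1.8559

1.856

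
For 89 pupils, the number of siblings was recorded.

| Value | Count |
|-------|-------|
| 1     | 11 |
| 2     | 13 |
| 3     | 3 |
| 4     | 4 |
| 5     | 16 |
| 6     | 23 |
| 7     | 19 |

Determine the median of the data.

Cumulative frequencies: 11, 24, 27, 31, 47, 70, 89
n = 89, so the median is the value in position (n+1)/2 = 45.
Position 45 falls at value 5.

5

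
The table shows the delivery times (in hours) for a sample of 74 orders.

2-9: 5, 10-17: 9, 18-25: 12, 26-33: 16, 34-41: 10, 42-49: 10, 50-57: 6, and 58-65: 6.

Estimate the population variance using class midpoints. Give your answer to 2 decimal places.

Midpoints: 5.5, 13.5, 21.5, 29.5, 37.5, 45.5, 53.5, 61.5
n = 74, Σfm = 2399, mean = 32.4189
Σfm² = 95894.5
Σf(m − x̄)² = Σfm² − (Σfm)²/n = 95894.5 − 2399²/74 = 18121.5135
Population variance = 18121.5135 / 74 = 244.8853

244.89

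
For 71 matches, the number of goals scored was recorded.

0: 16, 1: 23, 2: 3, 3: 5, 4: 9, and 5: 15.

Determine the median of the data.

Cumulative frequencies: 16, 39, 42, 47, 56, 71
n = 71, so the median is the value in position (n+1)/2 = 36.
Position 36 falls at value 1.

1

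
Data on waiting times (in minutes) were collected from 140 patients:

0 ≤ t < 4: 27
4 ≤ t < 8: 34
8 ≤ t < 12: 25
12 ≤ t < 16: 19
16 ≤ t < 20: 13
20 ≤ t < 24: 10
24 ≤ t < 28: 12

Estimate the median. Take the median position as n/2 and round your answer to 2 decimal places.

9.44

Cumulative frequencies: 27, 61, 86, 105, 118, 128, 140
n = 140; position = n/2 = 70.
This falls in the class 8 ≤ t < 12: L = 8, F = 61, f = 25, h = 4.
Median ≈ 8 + ((70 − 61) / 25) × 4 = 9.4400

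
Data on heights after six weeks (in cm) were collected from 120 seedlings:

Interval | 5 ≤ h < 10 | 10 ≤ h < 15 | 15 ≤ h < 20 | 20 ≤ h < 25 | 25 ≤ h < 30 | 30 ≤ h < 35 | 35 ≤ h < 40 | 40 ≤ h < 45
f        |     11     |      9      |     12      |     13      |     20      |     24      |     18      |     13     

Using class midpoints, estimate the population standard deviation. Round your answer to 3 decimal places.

Midpoints: 7.5, 12.5, 17.5, 22.5, 27.5, 32.5, 37.5, 42.5
n = 120, Σfm = 3255, mean = 27.1250
Σfm² = 101550
Σf(m − x̄)² = Σfm² − (Σfm)²/n = 101550 − 3255²/120 = 13258.1250
Population variance = 13258.1250 / 120 = 110.4844
Standard deviation = √110.4844 = 10.5112

10.511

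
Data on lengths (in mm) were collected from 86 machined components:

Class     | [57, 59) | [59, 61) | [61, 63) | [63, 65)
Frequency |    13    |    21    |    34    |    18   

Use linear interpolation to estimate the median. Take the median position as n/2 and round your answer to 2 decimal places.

Cumulative frequencies: 13, 34, 68, 86
n = 86; position = n/2 = 43.
This falls in the class [61, 63): L = 61, F = 34, f = 34, h = 2.
Median ≈ 61 + ((43 − 34) / 34) × 2 = 61.5294

61.53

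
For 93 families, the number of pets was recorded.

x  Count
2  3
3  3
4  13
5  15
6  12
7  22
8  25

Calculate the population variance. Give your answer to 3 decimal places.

2.827

Values: 2, 3, 4, 5, 6, 7, 8
n = 93, Σfx = 568, mean = 6.1075
Σfx² = 3732
Σf(x − x̄)² = Σfx² − (Σfx)²/n = 3732 − 568²/93 = 262.9247
Population variance = 262.9247 / 93 = 2.8271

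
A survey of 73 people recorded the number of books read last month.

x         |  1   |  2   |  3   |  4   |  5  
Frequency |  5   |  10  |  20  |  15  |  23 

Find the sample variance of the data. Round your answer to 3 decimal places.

1.583

Values: 1, 2, 3, 4, 5
n = 73, Σfx = 260, mean = 3.5616
Σfx² = 1040
Σf(x − x̄)² = Σfx² − (Σfx)²/n = 1040 − 260²/73 = 113.9726
Sample variance = 113.9726 / 72 = 1.5830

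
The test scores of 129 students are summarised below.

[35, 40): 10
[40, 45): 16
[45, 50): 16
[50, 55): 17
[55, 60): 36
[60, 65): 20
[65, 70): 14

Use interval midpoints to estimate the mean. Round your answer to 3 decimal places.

54.050

Midpoints: 37.5, 42.5, 47.5, 52.5, 57.5, 62.5, 67.5
Σfm = 10×37.5 + 16×42.5 + 16×47.5 + 17×52.5 + 36×57.5 + 20×62.5 + 14×67.5 = 6972.5
n = Σf = 129
Mean = 6972.5 / 129 = 54.0504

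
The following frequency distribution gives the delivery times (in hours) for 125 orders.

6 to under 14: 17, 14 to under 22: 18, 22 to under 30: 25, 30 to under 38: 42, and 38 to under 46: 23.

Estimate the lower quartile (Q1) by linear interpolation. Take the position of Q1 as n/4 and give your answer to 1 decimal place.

Cumulative frequencies: 17, 35, 60, 102, 125
n = 125; position = n/4 = 31.25.
This falls in the class 14 to under 22: L = 14, F = 17, f = 18, h = 8.
Lower quartile ≈ 14 + ((31.25 − 17) / 18) × 8 = 20.3333

20.3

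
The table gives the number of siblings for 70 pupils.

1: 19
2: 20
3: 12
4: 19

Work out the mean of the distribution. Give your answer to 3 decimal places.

Values: 1, 2, 3, 4
Σfx = 19×1 + 20×2 + 12×3 + 19×4 = 171
n = Σf = 70
Mean = 171 / 70 = 2.4429

2.443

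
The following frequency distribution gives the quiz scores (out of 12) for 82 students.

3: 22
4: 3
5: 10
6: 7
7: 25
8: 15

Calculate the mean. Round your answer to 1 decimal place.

5.7

Values: 3, 4, 5, 6, 7, 8
Σfx = 22×3 + 3×4 + 10×5 + 7×6 + 25×7 + 15×8 = 465
n = Σf = 82
Mean = 465 / 82 = 5.6707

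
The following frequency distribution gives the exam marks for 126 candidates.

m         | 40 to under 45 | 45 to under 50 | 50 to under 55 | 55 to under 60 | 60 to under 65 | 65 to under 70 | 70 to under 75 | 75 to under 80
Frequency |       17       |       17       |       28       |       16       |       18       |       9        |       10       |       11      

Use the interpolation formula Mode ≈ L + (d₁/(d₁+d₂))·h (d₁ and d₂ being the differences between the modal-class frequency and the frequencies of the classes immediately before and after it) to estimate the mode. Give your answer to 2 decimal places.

52.39

Modal class: 50 to under 55 (highest frequency 28).
d₁ = 28 − 17 = 11, d₂ = 28 − 16 = 12
Mode ≈ 50 + (11/(11+12)) × 5 = 50 + 2.3913 = 52.3913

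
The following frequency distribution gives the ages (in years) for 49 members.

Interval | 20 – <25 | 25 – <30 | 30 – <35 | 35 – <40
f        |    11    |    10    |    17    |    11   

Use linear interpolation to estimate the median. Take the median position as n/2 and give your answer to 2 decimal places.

31.03

Cumulative frequencies: 11, 21, 38, 49
n = 49; position = n/2 = 24.5.
This falls in the class 30 – <35: L = 30, F = 21, f = 17, h = 5.
Median ≈ 30 + ((24.5 − 21) / 17) × 5 = 31.0294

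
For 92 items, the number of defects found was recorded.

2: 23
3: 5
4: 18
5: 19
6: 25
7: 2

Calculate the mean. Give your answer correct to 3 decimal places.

4.261

Values: 2, 3, 4, 5, 6, 7
Σfx = 23×2 + 5×3 + 18×4 + 19×5 + 25×6 + 2×7 = 392
n = Σf = 92
Mean = 392 / 92 = 4.2609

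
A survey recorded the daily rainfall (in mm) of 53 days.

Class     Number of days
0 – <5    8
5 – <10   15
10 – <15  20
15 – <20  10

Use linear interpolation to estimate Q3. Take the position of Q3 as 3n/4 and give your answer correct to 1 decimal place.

Cumulative frequencies: 8, 23, 43, 53
n = 53; position = 3n/4 = 39.75.
This falls in the class 10 – <15: L = 10, F = 23, f = 20, h = 5.
Upper quartile ≈ 10 + ((39.75 − 23) / 20) × 5 = 14.1875

14.2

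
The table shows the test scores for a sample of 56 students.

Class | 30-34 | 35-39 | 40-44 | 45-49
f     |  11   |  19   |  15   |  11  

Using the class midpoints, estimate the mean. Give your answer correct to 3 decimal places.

Midpoints: 32, 37, 42, 47
Σfm = 11×32 + 19×37 + 15×42 + 11×47 = 2202
n = Σf = 56
Mean = 2202 / 56 = 39.3214

39.321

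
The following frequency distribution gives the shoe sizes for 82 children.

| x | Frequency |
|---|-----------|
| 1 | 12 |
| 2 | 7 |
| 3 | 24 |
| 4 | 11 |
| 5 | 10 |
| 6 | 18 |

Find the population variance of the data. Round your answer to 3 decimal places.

2.835

Values: 1, 2, 3, 4, 5, 6
n = 82, Σfx = 300, mean = 3.6585
Σfx² = 1330
Σf(x − x̄)² = Σfx² − (Σfx)²/n = 1330 − 300²/82 = 232.4390
Population variance = 232.4390 / 82 = 2.8346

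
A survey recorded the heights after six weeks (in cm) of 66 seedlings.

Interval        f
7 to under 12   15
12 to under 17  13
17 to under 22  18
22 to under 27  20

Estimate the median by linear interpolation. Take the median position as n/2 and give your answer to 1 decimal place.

18.4

Cumulative frequencies: 15, 28, 46, 66
n = 66; position = n/2 = 33.
This falls in the class 17 to under 22: L = 17, F = 28, f = 18, h = 5.
Median ≈ 17 + ((33 − 28) / 18) × 5 = 18.3889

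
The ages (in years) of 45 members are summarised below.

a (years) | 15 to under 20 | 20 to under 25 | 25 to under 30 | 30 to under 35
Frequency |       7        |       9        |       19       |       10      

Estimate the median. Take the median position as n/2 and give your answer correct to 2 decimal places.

Cumulative frequencies: 7, 16, 35, 45
n = 45; position = n/2 = 22.5.
This falls in the class 25 to under 30: L = 25, F = 16, f = 19, h = 5.
Median ≈ 25 + ((22.5 − 16) / 19) × 5 = 26.7105

26.71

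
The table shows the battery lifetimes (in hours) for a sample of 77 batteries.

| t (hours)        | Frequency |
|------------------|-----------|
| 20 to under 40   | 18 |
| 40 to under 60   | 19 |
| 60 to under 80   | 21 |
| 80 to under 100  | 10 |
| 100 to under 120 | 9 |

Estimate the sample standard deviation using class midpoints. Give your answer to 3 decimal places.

25.908

Midpoints: 30, 50, 70, 90, 110
n = 77, Σfm = 4850, mean = 62.9870
Σfm² = 356500
Σf(m − x̄)² = Σfm² − (Σfm)²/n = 356500 − 4850²/77 = 51012.9870
Sample variance = 51012.9870 / 76 = 671.2235
Standard deviation = √671.2235 = 25.9080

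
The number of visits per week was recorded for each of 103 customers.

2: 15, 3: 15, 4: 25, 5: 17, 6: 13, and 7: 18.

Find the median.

4

Cumulative frequencies: 15, 30, 55, 72, 85, 103
n = 103, so the median is the value in position (n+1)/2 = 52.
Position 52 falls at value 4.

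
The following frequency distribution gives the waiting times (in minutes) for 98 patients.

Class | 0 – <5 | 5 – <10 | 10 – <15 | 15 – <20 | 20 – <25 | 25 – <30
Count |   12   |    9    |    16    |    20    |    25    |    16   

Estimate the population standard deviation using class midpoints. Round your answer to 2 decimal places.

7.94

Midpoints: 2.5, 7.5, 12.5, 17.5, 22.5, 27.5
n = 98, Σfm = 1650, mean = 16.8367
Σfm² = 33962.5
Σf(m − x̄)² = Σfm² − (Σfm)²/n = 33962.5 − 1650²/98 = 6181.8878
Population variance = 6181.8878 / 98 = 63.0805
Standard deviation = √63.0805 = 7.9423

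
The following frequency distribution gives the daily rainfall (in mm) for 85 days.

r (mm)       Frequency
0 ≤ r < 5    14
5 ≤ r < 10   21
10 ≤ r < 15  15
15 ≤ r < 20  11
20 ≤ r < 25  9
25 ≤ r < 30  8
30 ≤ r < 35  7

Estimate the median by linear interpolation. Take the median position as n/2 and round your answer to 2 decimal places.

Cumulative frequencies: 14, 35, 50, 61, 70, 78, 85
n = 85; position = n/2 = 42.5.
This falls in the class 10 ≤ r < 15: L = 10, F = 35, f = 15, h = 5.
Median ≈ 10 + ((42.5 − 35) / 15) × 5 = 12.5000

12.50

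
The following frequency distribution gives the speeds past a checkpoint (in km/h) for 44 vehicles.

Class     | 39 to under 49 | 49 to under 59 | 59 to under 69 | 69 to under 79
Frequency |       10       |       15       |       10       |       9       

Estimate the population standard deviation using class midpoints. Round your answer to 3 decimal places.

10.514

Midpoints: 44, 54, 64, 74
n = 44, Σfm = 2556, mean = 58.0909
Σfm² = 153344
Σf(m − x̄)² = Σfm² − (Σfm)²/n = 153344 − 2556²/44 = 4863.6364
Population variance = 4863.6364 / 44 = 110.5372
Standard deviation = √110.5372 = 10.5137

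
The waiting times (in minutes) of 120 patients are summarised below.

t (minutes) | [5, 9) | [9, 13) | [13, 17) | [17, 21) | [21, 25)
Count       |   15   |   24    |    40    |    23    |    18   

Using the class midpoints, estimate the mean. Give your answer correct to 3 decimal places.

15.167

Midpoints: 7, 11, 15, 19, 23
Σfm = 15×7 + 24×11 + 40×15 + 23×19 + 18×23 = 1820
n = Σf = 120
Mean = 1820 / 120 = 15.1667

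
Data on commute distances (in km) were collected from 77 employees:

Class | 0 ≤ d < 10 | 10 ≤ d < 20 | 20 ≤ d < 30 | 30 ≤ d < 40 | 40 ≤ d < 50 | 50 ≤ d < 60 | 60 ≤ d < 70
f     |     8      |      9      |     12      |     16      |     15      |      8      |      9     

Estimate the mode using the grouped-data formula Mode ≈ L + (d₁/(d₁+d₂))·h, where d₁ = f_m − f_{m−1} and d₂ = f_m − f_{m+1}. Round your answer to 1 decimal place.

38.0

Modal class: 30 ≤ d < 40 (highest frequency 16).
d₁ = 16 − 12 = 4, d₂ = 16 − 15 = 1
Mode ≈ 30 + (4/(4+1)) × 10 = 30 + 8.0000 = 38.0000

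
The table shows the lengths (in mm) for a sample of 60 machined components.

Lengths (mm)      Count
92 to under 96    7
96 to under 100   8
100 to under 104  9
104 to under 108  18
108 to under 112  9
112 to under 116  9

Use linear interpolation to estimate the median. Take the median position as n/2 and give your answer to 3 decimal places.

105.333

Cumulative frequencies: 7, 15, 24, 42, 51, 60
n = 60; position = n/2 = 30.
This falls in the class 104 to under 108: L = 104, F = 24, f = 18, h = 4.
Median ≈ 104 + ((30 − 24) / 18) × 4 = 105.3333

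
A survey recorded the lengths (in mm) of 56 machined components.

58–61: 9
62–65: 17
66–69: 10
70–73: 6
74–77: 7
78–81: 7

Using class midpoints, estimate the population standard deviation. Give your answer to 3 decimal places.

6.532

Midpoints: 59.5, 63.5, 67.5, 71.5, 75.5, 79.5
n = 56, Σfm = 3804, mean = 67.9286
Σfm² = 260790
Σf(m − x̄)² = Σfm² − (Σfm)²/n = 260790 − 3804²/56 = 2389.7143
Population variance = 2389.7143 / 56 = 42.6735
Standard deviation = √42.6735 = 6.5325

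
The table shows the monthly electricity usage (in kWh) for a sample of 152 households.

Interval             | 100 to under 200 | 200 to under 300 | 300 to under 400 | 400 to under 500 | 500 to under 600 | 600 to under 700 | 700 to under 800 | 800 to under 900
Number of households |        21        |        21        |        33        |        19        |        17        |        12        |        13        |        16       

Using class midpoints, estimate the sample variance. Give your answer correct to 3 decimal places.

Midpoints: 150, 250, 350, 450, 550, 650, 750, 850
n = 152, Σfm = 69000, mean = 453.9474
Σfm² = 38760000
Σf(m − x̄)² = Σfm² − (Σfm)²/n = 38760000 − 69000²/152 = 7437631.5789
Sample variance = 7437631.5789 / 151 = 49255.8383

49255.838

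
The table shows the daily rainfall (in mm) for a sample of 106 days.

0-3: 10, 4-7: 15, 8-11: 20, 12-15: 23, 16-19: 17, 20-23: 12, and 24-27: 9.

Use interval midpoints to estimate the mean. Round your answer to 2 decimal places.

13.05

Midpoints: 1.5, 5.5, 9.5, 13.5, 17.5, 21.5, 25.5
Σfm = 10×1.5 + 15×5.5 + 20×9.5 + 23×13.5 + 17×17.5 + 12×21.5 + 9×25.5 = 1383
n = Σf = 106
Mean = 1383 / 106 = 13.0472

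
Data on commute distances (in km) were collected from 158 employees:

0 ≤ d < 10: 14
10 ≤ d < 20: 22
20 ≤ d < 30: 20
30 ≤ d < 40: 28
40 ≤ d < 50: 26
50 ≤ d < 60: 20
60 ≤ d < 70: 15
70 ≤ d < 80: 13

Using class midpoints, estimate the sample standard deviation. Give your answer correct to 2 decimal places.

20.54

Midpoints: 5, 15, 25, 35, 45, 55, 65, 75
n = 158, Σfm = 6100, mean = 38.6076
Σfm² = 301750
Σf(m − x̄)² = Σfm² − (Σfm)²/n = 301750 − 6100²/158 = 66243.6709
Sample variance = 66243.6709 / 157 = 421.9342
Standard deviation = √421.9342 = 20.5410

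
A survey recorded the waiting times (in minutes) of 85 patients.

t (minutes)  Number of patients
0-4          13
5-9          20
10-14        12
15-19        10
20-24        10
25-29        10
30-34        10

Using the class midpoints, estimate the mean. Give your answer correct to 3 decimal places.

15.176

Midpoints: 2, 7, 12, 17, 22, 27, 32
Σfm = 13×2 + 20×7 + 12×12 + 10×17 + 10×22 + 10×27 + 10×32 = 1290
n = Σf = 85
Mean = 1290 / 85 = 15.1765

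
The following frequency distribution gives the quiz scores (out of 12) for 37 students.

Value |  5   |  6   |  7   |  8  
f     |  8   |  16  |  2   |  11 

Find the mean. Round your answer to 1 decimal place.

Values: 5, 6, 7, 8
Σfx = 8×5 + 16×6 + 2×7 + 11×8 = 238
n = Σf = 37
Mean = 238 / 37 = 6.4324

6.4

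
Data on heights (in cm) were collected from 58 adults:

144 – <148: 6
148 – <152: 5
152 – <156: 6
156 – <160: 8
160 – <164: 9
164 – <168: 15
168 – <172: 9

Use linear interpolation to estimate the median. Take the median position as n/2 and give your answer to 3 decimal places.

161.778

Cumulative frequencies: 6, 11, 17, 25, 34, 49, 58
n = 58; position = n/2 = 29.
This falls in the class 160 – <164: L = 160, F = 25, f = 9, h = 4.
Median ≈ 160 + ((29 − 25) / 9) × 4 = 161.7778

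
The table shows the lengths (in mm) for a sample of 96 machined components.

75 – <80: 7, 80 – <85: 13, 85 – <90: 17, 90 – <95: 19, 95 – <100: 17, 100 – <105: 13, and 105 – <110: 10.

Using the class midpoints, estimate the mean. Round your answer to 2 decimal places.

Midpoints: 77.5, 82.5, 87.5, 92.5, 97.5, 102.5, 107.5
Σfm = 7×77.5 + 13×82.5 + 17×87.5 + 19×92.5 + 17×97.5 + 13×102.5 + 10×107.5 = 8925
n = Σf = 96
Mean = 8925 / 96 = 92.9688

92.97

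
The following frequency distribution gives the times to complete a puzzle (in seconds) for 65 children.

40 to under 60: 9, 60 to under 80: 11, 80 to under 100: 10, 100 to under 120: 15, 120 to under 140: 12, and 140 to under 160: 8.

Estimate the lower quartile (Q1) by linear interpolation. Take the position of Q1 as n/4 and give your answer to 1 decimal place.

73.2

Cumulative frequencies: 9, 20, 30, 45, 57, 65
n = 65; position = n/4 = 16.25.
This falls in the class 60 to under 80: L = 60, F = 9, f = 11, h = 20.
Lower quartile ≈ 60 + ((16.25 − 9) / 11) × 20 = 73.1818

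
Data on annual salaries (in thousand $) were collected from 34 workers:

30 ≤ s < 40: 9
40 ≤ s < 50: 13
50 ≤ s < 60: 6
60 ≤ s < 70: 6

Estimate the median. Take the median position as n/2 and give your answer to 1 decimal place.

46.2

Cumulative frequencies: 9, 22, 28, 34
n = 34; position = n/2 = 17.
This falls in the class 40 ≤ s < 50: L = 40, F = 9, f = 13, h = 10.
Median ≈ 40 + ((17 − 9) / 13) × 10 = 46.1538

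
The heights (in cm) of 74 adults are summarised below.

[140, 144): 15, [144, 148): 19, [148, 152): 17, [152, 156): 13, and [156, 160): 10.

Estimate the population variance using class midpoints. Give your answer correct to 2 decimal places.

Midpoints: 142, 146, 150, 154, 158
n = 74, Σfm = 11036, mean = 149.1351
Σfm² = 1647912
Σf(m − x̄)² = Σfm² − (Σfm)²/n = 1647912 − 11036²/74 = 2056.6486
Population variance = 2056.6486 / 74 = 27.7925

27.79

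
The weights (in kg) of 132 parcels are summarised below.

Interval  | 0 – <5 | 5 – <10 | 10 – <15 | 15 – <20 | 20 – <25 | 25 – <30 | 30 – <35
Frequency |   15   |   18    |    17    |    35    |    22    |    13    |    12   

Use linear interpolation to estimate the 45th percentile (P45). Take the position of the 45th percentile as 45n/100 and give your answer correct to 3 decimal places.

16.343

Cumulative frequencies: 15, 33, 50, 85, 107, 120, 132
n = 132; position = 45n/100 = 59.4.
This falls in the class 15 – <20: L = 15, F = 50, f = 35, h = 5.
45th percentile ≈ 15 + ((59.4 − 50) / 35) × 5 = 16.3429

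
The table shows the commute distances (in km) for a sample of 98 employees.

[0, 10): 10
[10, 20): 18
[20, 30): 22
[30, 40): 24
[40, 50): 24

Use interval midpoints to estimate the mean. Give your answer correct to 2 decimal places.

28.47

Midpoints: 5, 15, 25, 35, 45
Σfm = 10×5 + 18×15 + 22×25 + 24×35 + 24×45 = 2790
n = Σf = 98
Mean = 2790 / 98 = 28.4694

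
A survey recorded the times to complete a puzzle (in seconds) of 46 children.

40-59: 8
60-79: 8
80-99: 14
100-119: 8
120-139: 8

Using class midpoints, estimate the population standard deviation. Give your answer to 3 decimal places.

26.375

Midpoints: 49.5, 69.5, 89.5, 109.5, 129.5
n = 46, Σfm = 4117, mean = 89.5000
Σfm² = 400471.5
Σf(m − x̄)² = Σfm² − (Σfm)²/n = 400471.5 − 4117²/46 = 32000.0000
Population variance = 32000.0000 / 46 = 695.6522
Standard deviation = √695.6522 = 26.3752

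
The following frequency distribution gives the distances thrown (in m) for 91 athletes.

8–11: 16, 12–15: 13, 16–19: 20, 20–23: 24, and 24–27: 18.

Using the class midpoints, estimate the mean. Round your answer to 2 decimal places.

18.16

Midpoints: 9.5, 13.5, 17.5, 21.5, 25.5
Σfm = 16×9.5 + 13×13.5 + 20×17.5 + 24×21.5 + 18×25.5 = 1652.5
n = Σf = 91
Mean = 1652.5 / 91 = 18.1593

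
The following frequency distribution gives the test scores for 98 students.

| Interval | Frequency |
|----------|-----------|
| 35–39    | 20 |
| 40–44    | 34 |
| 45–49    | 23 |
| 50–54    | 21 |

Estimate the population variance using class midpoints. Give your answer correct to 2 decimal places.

Midpoints: 37, 42, 47, 52
n = 98, Σfm = 4341, mean = 44.2959
Σfm² = 194947
Σf(m − x̄)² = Σfm² − (Σfm)²/n = 194947 − 4341²/98 = 2658.4184
Population variance = 2658.4184 / 98 = 27.1267

27.13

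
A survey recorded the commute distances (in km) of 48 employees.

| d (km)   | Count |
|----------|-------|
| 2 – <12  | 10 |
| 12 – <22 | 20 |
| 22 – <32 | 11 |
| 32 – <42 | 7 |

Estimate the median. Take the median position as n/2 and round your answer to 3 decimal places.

19.000

Cumulative frequencies: 10, 30, 41, 48
n = 48; position = n/2 = 24.
This falls in the class 12 – <22: L = 12, F = 10, f = 20, h = 10.
Median ≈ 12 + ((24 − 10) / 20) × 10 = 19.0000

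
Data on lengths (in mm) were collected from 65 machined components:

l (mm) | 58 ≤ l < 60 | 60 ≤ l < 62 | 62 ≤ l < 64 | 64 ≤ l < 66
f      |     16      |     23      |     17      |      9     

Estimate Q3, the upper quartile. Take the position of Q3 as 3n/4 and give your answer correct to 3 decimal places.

Cumulative frequencies: 16, 39, 56, 65
n = 65; position = 3n/4 = 48.75.
This falls in the class 62 ≤ l < 64: L = 62, F = 39, f = 17, h = 2.
Upper quartile ≈ 62 + ((48.75 − 39) / 17) × 2 = 63.1471

63.147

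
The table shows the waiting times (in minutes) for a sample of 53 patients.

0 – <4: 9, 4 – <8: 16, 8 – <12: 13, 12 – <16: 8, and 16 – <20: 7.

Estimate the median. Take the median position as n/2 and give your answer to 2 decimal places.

8.46

Cumulative frequencies: 9, 25, 38, 46, 53
n = 53; position = n/2 = 26.5.
This falls in the class 8 – <12: L = 8, F = 25, f = 13, h = 4.
Median ≈ 8 + ((26.5 − 25) / 13) × 4 = 8.4615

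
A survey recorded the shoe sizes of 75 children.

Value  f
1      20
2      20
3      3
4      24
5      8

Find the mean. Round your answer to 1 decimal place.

Values: 1, 2, 3, 4, 5
Σfx = 20×1 + 20×2 + 3×3 + 24×4 + 8×5 = 205
n = Σf = 75
Mean = 205 / 75 = 2.7333

2.7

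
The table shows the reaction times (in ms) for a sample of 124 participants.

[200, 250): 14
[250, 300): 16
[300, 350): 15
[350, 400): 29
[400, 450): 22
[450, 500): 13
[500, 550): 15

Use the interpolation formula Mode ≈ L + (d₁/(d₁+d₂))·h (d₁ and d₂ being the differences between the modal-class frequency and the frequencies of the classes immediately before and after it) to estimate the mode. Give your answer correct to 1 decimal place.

383.3

Modal class: [350, 400) (highest frequency 29).
d₁ = 29 − 15 = 14, d₂ = 29 − 22 = 7
Mode ≈ 350 + (14/(14+7)) × 50 = 350 + 33.3333 = 383.3333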